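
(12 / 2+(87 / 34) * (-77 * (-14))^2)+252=2973825.88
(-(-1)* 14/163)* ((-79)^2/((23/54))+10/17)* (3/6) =629.29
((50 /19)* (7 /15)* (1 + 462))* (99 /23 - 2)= 1717730/1311 = 1310.24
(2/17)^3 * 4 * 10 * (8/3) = 2560/14739 = 0.17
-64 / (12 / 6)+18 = -14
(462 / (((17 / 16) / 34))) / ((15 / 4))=19712/5 = 3942.40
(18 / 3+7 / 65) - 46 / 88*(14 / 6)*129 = -151.23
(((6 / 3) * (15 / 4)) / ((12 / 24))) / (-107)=-15/107 = -0.14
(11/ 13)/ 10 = 0.08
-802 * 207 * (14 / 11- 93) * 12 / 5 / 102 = 335016252/935 = 358306.15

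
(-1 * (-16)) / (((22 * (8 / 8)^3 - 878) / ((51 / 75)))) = -34/2675 = -0.01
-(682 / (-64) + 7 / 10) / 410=1593/65600 = 0.02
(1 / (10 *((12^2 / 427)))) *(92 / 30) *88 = 108031/1350 = 80.02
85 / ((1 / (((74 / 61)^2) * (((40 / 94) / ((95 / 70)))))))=130328800/3322853 = 39.22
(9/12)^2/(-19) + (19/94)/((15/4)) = 0.02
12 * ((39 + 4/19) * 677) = 318546.32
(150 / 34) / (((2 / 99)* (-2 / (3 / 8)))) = -40.95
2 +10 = 12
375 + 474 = 849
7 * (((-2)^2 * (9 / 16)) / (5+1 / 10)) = 105/34 = 3.09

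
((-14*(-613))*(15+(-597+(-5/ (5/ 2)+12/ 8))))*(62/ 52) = -154969465/26 = -5960364.04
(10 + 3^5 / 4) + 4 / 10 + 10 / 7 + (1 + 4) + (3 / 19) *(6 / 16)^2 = 3302689/42560 = 77.60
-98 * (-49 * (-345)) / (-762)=276115/127 = 2174.13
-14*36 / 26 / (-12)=21/13 = 1.62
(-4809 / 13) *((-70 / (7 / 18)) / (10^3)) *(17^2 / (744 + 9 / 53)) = 220978359/8545550 = 25.86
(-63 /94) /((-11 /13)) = 819/1034 = 0.79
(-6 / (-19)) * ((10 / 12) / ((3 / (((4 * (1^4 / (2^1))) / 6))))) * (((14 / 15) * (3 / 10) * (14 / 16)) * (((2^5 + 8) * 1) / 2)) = 49/342 = 0.14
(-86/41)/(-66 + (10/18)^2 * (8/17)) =59211/1858981 = 0.03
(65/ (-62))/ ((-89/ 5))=325/5518 = 0.06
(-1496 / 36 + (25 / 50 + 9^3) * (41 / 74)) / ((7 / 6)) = 483019/1554 = 310.82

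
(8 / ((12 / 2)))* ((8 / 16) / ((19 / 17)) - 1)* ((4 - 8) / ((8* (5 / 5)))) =7/19 = 0.37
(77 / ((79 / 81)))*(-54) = -336798/79 = -4263.27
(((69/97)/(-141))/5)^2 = 529/519612025 = 0.00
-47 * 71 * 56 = -186872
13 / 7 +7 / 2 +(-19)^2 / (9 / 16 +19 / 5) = 430495/4886 = 88.11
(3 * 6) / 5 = 18/5 = 3.60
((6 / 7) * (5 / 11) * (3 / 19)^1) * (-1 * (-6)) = 540/1463 = 0.37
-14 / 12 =-1.17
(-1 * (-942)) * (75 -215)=-131880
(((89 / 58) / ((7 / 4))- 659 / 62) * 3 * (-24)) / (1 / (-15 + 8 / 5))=-296051292/31465 = -9408.91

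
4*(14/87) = 56/87 = 0.64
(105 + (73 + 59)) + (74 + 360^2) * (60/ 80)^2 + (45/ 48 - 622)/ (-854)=999922669/13664 = 73179.35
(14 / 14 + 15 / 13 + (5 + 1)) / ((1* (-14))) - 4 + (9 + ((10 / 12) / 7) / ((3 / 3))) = 2477/546 = 4.54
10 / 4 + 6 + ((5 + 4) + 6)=47/2 = 23.50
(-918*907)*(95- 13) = -68275332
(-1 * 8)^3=-512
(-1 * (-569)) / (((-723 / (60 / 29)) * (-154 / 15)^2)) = -640125/41437781 = -0.02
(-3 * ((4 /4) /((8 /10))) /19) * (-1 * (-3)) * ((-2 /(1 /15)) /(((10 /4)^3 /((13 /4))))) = 351/95 = 3.69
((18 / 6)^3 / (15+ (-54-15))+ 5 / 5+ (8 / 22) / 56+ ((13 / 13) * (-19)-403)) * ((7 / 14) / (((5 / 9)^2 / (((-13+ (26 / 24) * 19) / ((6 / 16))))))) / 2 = -759447/110 = -6904.06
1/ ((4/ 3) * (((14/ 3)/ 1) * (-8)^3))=-9/28672 = 0.00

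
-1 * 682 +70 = -612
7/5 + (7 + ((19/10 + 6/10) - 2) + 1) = 99/10 = 9.90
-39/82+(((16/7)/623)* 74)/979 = -166410253/350092358 = -0.48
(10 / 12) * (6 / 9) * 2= 1.11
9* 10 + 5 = 95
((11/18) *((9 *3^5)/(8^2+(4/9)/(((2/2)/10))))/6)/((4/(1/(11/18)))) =6561/4928 = 1.33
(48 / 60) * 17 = 13.60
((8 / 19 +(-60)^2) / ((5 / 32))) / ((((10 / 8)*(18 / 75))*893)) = 4378112/50901 = 86.01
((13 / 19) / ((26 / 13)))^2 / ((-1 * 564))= -169/814416 = 0.00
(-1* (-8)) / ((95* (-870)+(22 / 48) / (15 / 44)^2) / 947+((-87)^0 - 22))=-5113800/69209813 = -0.07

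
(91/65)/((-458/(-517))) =3619/2290 = 1.58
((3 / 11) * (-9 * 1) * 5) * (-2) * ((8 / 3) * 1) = 720/11 = 65.45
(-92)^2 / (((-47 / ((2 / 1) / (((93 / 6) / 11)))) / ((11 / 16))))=-256036/1457 = -175.73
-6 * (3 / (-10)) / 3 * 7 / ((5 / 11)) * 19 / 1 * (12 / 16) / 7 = 1881/100 = 18.81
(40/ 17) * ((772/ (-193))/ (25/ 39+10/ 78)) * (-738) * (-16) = -2456064/17 = -144474.35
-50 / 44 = -25/22 = -1.14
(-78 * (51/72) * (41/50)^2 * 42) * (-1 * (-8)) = -7801521/625 = -12482.43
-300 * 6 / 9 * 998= -199600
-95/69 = -1.38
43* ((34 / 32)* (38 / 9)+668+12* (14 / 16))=2114525/72 = 29368.40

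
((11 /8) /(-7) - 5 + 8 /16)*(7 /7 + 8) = -2367/56 = -42.27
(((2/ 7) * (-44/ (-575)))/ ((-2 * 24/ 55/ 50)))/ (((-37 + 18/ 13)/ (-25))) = -196625/223629 = -0.88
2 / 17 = 0.12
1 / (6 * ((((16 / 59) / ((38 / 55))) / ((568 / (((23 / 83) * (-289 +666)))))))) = 6606053/2861430 = 2.31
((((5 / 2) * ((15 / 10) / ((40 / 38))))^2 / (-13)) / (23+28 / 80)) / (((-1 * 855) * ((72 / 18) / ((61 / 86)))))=1159/133659136 = 0.00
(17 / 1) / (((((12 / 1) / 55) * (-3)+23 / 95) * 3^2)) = -17765/3879 = -4.58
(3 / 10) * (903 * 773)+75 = 2094807/10 = 209480.70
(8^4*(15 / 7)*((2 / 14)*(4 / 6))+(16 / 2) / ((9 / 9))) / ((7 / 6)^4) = 53592192/117649 = 455.53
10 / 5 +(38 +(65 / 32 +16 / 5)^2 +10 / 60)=5186507/76800 = 67.53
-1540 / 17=-90.59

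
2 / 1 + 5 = 7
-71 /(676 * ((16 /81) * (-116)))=5751/1254656 = 0.00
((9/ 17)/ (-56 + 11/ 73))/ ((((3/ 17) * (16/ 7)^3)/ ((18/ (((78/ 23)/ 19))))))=-10942043/24121344 = -0.45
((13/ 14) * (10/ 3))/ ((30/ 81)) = 117/14 = 8.36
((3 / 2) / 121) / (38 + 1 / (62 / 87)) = 93/295603 = 0.00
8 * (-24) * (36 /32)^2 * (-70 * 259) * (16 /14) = 5034960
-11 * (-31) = 341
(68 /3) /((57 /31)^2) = 65348/9747 = 6.70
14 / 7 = 2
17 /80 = 0.21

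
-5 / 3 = -1.67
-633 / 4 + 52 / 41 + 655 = 81675/164 = 498.02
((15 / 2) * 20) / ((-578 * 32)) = -75/9248 = -0.01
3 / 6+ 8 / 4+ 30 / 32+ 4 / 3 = 229/48 = 4.77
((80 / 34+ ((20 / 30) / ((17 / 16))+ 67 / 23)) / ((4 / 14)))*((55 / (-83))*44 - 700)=-86135980/5727 = -15040.33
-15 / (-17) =15/17 = 0.88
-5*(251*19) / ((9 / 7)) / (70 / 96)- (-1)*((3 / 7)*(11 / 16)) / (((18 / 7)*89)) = -72437927/2848 = -25434.67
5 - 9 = -4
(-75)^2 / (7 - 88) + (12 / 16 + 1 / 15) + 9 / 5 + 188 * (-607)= -20552909/180 = -114182.83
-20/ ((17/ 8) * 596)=-40/2533 = -0.02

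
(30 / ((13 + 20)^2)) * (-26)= -0.72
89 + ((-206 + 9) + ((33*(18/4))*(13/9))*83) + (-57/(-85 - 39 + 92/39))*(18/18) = 83949675/4744 = 17695.97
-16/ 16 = -1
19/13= 1.46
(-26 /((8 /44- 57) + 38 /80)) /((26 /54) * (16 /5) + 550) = 59400/70995703 = 0.00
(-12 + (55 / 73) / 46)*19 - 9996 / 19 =-48093569/63802 = -753.79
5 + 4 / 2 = 7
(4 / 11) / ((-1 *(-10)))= 2/55 = 0.04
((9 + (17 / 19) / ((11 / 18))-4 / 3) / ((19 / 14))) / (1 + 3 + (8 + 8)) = 0.34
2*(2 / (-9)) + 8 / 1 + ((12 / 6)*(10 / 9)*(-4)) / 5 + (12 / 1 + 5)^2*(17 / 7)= 44581/63 = 707.63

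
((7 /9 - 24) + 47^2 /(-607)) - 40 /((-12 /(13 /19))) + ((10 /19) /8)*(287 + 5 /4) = -9328301/1660752 = -5.62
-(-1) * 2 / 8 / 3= 1/12 = 0.08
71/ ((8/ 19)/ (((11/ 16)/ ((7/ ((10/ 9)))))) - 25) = -74195/22093 = -3.36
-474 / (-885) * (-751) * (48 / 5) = -5695584/1475 = -3861.41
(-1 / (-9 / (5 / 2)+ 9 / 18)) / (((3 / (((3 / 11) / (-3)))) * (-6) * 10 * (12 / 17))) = 17/73656 = 0.00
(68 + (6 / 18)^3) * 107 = 196559/27 = 7279.96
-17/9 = -1.89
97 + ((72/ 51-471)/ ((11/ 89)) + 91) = -675331/187 = -3611.40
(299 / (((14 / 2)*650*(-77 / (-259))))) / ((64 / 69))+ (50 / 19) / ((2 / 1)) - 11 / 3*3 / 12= 8952583/14044800 = 0.64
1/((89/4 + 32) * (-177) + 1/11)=-44/422495 = 0.00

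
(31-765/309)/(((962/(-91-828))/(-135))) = 14019345/3811 = 3678.65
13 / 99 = 0.13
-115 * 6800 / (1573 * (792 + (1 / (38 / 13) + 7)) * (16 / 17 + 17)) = -4041376/116582895 = -0.03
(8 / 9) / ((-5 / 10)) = -1.78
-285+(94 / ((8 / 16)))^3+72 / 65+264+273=431920132/65 = 6644925.11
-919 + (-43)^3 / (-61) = 23448/61 = 384.39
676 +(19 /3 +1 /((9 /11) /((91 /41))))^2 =757.83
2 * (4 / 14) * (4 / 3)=16/21 = 0.76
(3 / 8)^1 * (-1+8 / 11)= -9/88 = -0.10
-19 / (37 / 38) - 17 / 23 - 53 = -62338/851 = -73.25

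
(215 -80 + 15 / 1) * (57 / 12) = 1425/2 = 712.50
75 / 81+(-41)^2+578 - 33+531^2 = 7673074/27 = 284187.93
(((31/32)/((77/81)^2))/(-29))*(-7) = 203391/786016 = 0.26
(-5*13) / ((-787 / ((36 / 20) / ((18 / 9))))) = 117/1574 = 0.07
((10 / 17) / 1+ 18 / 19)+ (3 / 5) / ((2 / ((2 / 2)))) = 5929/3230 = 1.84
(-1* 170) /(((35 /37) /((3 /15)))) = -1258/35 = -35.94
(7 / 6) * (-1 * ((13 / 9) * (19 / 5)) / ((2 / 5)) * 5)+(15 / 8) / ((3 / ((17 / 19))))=-326215/4104 = -79.49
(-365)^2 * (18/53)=2398050/53 = 45246.23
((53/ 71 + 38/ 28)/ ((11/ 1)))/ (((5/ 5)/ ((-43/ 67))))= -89913/732578 = -0.12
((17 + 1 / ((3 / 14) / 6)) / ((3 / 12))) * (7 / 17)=1260/17 = 74.12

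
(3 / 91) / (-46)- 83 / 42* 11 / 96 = -273851/1205568 = -0.23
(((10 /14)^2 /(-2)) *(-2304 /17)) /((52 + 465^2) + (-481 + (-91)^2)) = 28800/186656141 = 0.00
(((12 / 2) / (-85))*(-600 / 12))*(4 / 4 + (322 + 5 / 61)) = 1182480/1037 = 1140.29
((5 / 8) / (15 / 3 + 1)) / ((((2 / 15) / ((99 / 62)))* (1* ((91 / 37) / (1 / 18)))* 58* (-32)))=-10175/670179328 = 0.00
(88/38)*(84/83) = 3696/1577 = 2.34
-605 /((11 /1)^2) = -5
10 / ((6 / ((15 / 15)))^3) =5/108 = 0.05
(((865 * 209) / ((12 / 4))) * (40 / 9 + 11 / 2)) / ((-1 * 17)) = -32360515/918 = -35251.11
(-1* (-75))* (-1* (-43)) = 3225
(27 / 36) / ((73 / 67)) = 201/292 = 0.69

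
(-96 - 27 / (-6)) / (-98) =183/196 = 0.93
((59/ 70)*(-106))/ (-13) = 3127/455 = 6.87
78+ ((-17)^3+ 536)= -4299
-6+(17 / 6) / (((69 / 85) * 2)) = -3523/828 = -4.25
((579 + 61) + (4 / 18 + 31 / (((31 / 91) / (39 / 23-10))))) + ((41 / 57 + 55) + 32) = -109157/3933 = -27.75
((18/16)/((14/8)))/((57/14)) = 3/19 = 0.16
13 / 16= 0.81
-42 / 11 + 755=8263/11 = 751.18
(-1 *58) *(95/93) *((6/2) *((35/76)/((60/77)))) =-78155/744 = -105.05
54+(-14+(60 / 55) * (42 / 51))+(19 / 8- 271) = -340679/1496 = -227.73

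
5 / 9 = 0.56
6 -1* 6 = 0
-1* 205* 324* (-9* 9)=5380020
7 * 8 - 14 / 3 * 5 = 98/3 = 32.67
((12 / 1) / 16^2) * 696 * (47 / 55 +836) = 12013047/440 = 27302.38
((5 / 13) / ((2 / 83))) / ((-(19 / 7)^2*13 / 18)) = -183015/61009 = -3.00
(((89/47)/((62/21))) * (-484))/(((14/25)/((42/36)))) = -1884575/2914 = -646.73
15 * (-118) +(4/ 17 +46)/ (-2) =-30483/17 = -1793.12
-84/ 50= -42/25 = -1.68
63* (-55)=-3465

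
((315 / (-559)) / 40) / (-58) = 63/259376 = 0.00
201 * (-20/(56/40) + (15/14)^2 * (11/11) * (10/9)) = -256275/98 = -2615.05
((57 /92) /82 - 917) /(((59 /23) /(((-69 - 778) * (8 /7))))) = 837052711/2419 = 346032.54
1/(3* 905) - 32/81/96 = -824/219915 = 0.00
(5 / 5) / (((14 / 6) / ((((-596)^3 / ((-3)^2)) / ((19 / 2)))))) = -423417472/399 = -1061196.67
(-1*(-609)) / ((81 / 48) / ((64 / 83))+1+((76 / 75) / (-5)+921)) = 0.66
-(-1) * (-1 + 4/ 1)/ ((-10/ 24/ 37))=-1332/5 = -266.40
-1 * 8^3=-512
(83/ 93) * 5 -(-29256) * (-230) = -625785425/93 = -6728875.54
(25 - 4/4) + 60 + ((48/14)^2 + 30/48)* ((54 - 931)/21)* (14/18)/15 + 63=19081639/158760 = 120.19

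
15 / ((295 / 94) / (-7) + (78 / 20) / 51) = -419475/10399 = -40.34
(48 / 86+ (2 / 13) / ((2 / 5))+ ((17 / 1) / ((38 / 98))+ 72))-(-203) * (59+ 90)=322493759/10621 = 30363.78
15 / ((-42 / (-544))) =1360/7 = 194.29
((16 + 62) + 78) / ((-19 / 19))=-156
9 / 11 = 0.82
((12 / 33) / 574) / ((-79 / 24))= -48/249403 = 0.00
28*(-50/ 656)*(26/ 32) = -2275/1312 = -1.73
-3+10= 7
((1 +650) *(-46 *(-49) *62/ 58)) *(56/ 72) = 106138606/87 = 1219983.98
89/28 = 3.18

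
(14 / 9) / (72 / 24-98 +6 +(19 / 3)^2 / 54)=-756/42893 = -0.02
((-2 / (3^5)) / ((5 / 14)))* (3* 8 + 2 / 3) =-2072/3645 = -0.57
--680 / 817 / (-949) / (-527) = 40/24035323 = 0.00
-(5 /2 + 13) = -31/2 = -15.50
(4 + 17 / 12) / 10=13/24 = 0.54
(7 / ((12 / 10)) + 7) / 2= 77/12 = 6.42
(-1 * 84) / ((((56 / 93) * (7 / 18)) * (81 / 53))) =-1643/7 = -234.71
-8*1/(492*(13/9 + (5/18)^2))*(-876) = 189216/20213 = 9.36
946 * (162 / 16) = 38313/4 = 9578.25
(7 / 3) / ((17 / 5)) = 35/51 = 0.69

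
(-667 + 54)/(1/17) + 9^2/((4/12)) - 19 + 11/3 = -30580/3 = -10193.33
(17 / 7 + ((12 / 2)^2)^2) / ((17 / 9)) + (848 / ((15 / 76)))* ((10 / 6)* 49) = 376532497/1071 = 351570.96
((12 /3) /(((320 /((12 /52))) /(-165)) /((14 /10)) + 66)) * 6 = 8316/20789 = 0.40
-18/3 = -6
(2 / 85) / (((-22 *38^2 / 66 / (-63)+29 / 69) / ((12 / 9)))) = 11592/2978315 = 0.00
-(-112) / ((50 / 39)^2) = 42588/625 = 68.14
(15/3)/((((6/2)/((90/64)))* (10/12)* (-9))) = -5/16 = -0.31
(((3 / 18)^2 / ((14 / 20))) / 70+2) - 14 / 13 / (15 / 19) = 72977/114660 = 0.64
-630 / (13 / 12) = -7560/13 = -581.54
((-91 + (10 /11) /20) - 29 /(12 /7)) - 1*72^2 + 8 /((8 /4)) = -697999/132 = -5287.87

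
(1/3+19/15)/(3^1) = 8/15 = 0.53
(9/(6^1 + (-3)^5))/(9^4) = -1/172773 = 0.00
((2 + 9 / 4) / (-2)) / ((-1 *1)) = 17/8 = 2.12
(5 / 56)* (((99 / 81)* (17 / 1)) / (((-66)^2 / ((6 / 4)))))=85/133056 = 0.00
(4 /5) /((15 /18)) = 24/25 = 0.96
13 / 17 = 0.76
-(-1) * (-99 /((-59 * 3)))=33/59 = 0.56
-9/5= -1.80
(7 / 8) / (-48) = -0.02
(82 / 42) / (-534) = -41/11214 = 0.00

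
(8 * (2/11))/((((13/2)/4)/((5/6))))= 320/429 = 0.75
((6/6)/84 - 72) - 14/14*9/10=-30613/420 = -72.89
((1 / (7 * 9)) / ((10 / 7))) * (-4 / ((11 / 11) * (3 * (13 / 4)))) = -8/1755 = 0.00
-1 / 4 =-0.25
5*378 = 1890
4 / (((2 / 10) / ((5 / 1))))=100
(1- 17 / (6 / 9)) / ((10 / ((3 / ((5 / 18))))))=-1323/50 = -26.46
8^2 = 64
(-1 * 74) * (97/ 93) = -77.18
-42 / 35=-6/5 = -1.20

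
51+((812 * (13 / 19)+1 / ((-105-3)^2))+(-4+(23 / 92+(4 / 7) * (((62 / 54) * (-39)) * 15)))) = 339767593/1551312 = 219.02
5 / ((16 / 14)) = 35/8 = 4.38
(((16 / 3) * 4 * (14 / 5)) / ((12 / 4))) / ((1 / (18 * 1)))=1792/5 = 358.40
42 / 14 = 3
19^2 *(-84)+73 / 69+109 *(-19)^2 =622798/69 = 9026.06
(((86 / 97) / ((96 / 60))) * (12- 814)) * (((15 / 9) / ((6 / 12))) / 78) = -431075/22698 = -18.99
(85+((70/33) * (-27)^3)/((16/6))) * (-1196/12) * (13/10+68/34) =40972867/8 = 5121608.38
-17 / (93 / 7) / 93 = -119/8649 = -0.01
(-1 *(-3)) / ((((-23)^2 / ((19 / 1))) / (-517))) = -29469/529 = -55.71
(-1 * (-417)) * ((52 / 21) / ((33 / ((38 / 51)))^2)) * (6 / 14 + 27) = 14.44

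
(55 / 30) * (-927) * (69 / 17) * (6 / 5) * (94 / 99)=-7859.51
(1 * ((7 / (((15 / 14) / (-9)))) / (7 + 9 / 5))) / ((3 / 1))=-49/22 = -2.23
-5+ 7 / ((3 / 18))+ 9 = 46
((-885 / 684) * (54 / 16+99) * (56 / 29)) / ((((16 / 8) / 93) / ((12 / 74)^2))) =-471854565/1508638 = -312.77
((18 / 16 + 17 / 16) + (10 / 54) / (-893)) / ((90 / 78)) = 2193893/1157328 = 1.90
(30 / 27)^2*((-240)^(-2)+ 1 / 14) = 28807/326592 = 0.09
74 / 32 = 37/16 = 2.31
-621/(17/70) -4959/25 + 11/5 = -1170118/425 = -2753.22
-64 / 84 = -16/21 = -0.76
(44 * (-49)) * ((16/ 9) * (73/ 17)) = -2518208/153 = -16458.88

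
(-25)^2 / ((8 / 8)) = 625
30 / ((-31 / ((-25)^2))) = -18750/31 = -604.84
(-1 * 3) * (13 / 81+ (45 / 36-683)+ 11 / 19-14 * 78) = 10914653/2052 = 5319.03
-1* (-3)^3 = 27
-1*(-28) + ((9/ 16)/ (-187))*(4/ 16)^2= 1340407/47872 = 28.00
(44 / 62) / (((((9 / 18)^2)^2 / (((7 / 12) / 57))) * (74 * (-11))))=-28/196137 = 0.00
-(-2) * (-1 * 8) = -16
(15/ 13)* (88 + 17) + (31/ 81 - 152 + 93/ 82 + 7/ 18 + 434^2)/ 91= 94520834/43173 = 2189.35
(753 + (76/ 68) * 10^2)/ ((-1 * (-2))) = 14701/34 = 432.38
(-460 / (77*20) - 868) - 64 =-71787/77 = -932.30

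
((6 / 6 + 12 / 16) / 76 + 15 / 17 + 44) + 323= 1901335/5168 = 367.91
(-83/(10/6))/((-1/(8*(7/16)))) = 1743/10 = 174.30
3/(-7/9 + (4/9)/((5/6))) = -135/11 = -12.27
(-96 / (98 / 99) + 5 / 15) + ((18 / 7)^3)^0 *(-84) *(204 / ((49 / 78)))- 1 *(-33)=-4019180/147 = -27341.36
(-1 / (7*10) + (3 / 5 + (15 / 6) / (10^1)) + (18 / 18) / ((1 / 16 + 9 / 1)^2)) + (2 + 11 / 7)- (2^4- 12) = 246853/588700 = 0.42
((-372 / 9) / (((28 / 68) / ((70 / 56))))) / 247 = -2635/5187 = -0.51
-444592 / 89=-4995.42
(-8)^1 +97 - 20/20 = 88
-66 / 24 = -11/4 = -2.75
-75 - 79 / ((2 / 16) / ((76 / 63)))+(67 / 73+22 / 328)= -630863971/754236 = -836.43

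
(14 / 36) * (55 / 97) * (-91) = -35035/1746 = -20.07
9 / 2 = 4.50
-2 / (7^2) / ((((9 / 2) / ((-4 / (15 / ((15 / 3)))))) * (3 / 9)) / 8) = 128/441 = 0.29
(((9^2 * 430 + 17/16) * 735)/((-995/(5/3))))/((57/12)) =-136537765/15124 = -9027.89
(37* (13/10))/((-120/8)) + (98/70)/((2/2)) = -1.81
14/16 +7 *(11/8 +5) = 91/2 = 45.50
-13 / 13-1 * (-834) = 833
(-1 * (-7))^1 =7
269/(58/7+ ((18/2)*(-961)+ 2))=-1883/60471 = -0.03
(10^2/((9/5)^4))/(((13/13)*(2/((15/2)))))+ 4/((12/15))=89060/2187 = 40.72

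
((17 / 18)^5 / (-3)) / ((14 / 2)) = -1419857/39680928 = -0.04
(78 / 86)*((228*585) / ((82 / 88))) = 228880080/1763 = 129824.21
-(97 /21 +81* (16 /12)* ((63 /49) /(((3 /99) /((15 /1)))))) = -1443517/21 = -68738.90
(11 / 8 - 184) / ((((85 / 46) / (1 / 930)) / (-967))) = 10831367/105400 = 102.76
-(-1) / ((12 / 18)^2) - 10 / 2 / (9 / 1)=61/36 = 1.69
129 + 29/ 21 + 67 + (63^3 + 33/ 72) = 14013711/56 = 250244.84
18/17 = 1.06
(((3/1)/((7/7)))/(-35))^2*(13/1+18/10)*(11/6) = 1221/6125 = 0.20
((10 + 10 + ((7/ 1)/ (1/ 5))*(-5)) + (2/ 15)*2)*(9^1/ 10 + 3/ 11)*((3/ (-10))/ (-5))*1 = -27219/2500 = -10.89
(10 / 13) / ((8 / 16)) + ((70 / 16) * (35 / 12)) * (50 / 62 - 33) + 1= -7897471/19344 = -408.26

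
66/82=33/41 = 0.80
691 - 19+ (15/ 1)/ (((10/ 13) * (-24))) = 10739/16 = 671.19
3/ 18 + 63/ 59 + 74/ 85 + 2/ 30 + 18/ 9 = 125527/30090 = 4.17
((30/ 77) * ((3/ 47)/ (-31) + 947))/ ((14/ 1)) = 20696640/785323 = 26.35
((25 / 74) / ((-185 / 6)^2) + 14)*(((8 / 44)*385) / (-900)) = -1.09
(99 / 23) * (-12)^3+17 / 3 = -512825/69 = -7432.25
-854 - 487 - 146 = -1487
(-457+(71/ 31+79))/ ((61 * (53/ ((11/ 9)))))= -128117/902007 = -0.14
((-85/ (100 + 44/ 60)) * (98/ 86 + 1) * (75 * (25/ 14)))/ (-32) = 54984375/7276976 = 7.56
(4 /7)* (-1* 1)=-4/7 = -0.57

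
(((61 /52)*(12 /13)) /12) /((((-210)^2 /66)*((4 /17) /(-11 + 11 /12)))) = -1380247/238492800 = -0.01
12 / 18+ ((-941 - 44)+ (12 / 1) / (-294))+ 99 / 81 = -433570/441 = -983.15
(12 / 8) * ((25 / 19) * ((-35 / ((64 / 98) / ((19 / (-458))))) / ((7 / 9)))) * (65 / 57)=3583125/556928 = 6.43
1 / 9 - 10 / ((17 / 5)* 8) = -157/612 = -0.26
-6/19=-0.32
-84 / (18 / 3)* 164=-2296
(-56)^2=3136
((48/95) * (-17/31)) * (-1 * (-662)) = -540192/2945 = -183.43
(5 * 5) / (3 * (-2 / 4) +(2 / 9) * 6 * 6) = 50/13 = 3.85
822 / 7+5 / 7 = 827/7 = 118.14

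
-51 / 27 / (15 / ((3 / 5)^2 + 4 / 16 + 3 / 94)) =-51289/634500 = -0.08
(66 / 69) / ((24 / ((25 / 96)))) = 275/26496 = 0.01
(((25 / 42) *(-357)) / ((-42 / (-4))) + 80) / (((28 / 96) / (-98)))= -20080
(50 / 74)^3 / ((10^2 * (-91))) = -625/18437692 = 0.00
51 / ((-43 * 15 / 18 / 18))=-5508/215 = -25.62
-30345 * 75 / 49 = -325125/7 = -46446.43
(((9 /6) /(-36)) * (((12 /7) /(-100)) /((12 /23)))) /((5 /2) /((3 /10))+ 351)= 23/6036800 = 0.00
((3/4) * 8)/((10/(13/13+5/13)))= 54/65 = 0.83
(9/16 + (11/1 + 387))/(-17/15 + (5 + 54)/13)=1243515/10624 = 117.05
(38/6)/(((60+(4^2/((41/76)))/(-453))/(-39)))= -352887/85628 = -4.12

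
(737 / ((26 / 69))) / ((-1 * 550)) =-3.56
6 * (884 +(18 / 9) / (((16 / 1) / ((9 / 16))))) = 339483/64 = 5304.42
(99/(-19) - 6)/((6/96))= -3408/19 = -179.37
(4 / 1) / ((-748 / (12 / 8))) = -3/374 = -0.01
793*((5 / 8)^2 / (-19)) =-19825/1216 = -16.30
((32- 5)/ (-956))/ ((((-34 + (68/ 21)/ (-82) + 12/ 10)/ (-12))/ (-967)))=337197735/33788386 = 9.98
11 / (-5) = -11/5 = -2.20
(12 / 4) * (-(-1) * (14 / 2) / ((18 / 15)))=17.50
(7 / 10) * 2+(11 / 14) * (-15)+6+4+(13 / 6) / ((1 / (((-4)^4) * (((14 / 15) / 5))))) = 324929/3150 = 103.15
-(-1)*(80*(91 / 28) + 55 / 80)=4171/16 = 260.69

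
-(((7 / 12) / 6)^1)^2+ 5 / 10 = 2543/5184 = 0.49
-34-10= -44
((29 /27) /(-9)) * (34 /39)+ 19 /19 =8491/9477 = 0.90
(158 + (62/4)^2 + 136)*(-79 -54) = -284221/4 = -71055.25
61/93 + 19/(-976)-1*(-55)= 5050009/90768 = 55.64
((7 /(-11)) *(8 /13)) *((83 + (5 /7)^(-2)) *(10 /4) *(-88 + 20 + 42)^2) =-3092544/55 = -56228.07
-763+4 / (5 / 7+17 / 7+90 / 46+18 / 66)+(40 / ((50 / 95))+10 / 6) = -9769766/14271 = -684.59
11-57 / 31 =284/31 = 9.16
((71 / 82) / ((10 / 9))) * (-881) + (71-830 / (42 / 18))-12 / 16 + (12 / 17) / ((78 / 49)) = -616228959/634270 = -971.56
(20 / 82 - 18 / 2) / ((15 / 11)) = -3949/615 = -6.42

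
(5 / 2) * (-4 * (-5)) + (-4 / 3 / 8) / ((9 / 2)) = 1349/27 = 49.96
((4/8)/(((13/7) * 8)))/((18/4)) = 7/936 = 0.01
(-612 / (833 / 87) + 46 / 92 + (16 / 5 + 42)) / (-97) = 8927/47530 = 0.19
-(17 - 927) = 910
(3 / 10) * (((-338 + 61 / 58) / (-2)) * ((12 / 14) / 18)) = 19543/8120 = 2.41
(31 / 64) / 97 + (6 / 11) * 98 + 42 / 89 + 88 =141.93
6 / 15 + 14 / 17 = 104/85 = 1.22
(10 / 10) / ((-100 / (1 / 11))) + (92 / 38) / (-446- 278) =-16089/3782900 = 0.00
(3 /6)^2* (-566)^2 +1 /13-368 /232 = 30192984/377 = 80087.49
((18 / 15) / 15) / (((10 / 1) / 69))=69/125 = 0.55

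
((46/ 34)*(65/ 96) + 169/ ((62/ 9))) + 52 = 3918265/50592 = 77.45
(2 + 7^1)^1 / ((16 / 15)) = 135/16 = 8.44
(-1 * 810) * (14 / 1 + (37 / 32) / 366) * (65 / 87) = -479714625/56608 = -8474.33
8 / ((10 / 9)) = 36/5 = 7.20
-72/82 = -36/41 = -0.88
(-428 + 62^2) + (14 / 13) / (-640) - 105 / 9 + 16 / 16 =42498539/12480 = 3405.33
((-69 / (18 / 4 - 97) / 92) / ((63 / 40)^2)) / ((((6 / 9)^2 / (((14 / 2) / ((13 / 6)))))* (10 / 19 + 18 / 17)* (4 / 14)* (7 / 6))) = 4845/107744 = 0.04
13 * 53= 689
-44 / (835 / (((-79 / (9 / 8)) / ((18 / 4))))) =55616/67635 = 0.82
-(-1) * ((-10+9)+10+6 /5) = 51/5 = 10.20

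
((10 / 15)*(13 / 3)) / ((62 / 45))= 65/31 = 2.10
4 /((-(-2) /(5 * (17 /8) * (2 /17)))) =5/2 = 2.50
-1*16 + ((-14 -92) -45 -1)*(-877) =133288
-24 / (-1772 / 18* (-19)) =-108/8417 = -0.01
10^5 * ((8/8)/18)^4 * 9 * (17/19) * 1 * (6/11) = 212500/50787 = 4.18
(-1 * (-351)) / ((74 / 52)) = 9126/37 = 246.65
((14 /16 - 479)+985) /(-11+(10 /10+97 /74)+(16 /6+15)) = 450105/7972 = 56.46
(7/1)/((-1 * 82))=-7/82 = -0.09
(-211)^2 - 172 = 44349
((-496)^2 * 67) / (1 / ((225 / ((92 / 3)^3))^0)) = 16483072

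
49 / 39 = 1.26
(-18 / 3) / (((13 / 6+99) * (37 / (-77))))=2772/22459 = 0.12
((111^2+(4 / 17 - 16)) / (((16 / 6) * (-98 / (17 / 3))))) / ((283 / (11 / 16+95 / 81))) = -1.75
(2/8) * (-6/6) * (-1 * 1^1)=1/4 = 0.25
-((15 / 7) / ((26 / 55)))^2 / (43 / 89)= -60575625/1424332 = -42.53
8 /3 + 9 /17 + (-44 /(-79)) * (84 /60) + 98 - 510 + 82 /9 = -398.91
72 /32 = 9/4 = 2.25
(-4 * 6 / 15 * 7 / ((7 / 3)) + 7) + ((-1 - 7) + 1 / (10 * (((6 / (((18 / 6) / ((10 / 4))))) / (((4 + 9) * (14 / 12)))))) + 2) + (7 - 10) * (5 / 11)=-16039/3300 = -4.86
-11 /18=-0.61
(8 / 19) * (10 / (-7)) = -80/133 = -0.60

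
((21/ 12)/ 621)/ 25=7/62100 = 0.00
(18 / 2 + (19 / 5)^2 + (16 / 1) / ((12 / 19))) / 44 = 1829/1650 = 1.11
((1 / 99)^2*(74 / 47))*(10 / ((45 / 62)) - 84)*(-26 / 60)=303992/62187345 = 0.00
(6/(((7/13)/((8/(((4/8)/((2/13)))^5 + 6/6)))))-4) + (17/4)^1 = 5162123/10424876 = 0.50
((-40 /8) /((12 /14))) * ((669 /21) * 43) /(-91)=47945/546 = 87.81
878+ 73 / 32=28169/32 = 880.28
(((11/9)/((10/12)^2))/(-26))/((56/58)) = -0.07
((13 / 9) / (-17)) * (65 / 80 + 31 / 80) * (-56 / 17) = 1456/4335 = 0.34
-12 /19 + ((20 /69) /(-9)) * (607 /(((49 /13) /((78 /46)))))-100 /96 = -371185489/35459928 = -10.47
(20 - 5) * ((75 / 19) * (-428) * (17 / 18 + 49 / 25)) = -1398490/19 = -73604.74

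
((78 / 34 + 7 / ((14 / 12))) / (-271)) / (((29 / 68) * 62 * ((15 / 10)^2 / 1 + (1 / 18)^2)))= -45684/88924585 = 0.00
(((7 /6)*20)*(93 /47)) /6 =1085/141 = 7.70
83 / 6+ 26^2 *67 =271835/6 = 45305.83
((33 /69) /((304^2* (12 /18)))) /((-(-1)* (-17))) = -33/72269312 = 0.00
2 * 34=68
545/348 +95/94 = 42145/16356 = 2.58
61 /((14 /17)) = 1037/14 = 74.07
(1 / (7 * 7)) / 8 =1/392 = 0.00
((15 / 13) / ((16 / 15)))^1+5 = 1265/208 = 6.08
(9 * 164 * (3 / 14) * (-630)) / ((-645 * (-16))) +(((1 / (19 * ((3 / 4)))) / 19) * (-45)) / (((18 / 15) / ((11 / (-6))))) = -3549343/186276 = -19.05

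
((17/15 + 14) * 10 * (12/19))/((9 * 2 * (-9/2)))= -1816/1539 = -1.18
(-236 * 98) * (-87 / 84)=23954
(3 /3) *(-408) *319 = -130152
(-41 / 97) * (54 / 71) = -2214/6887 = -0.32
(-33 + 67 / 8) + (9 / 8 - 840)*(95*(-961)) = 153170137/2 = 76585068.50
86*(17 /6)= 731/3 = 243.67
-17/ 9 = -1.89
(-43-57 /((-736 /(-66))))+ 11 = -13657/368 = -37.11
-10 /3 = -3.33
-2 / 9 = -0.22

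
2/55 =0.04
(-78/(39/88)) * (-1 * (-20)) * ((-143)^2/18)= -3998915.56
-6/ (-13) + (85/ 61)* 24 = 33.90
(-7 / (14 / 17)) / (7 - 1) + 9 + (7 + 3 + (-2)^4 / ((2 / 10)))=1171/12 = 97.58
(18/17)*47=846/17 = 49.76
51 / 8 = 6.38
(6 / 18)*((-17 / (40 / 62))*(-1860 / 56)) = 16337/56 = 291.73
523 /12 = 43.58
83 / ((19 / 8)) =664/19 = 34.95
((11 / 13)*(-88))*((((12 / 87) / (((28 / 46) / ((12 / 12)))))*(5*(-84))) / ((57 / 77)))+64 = 69031552/7163 = 9637.24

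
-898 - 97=-995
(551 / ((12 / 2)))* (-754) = -207727/3 = -69242.33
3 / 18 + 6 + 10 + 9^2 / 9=151/6 = 25.17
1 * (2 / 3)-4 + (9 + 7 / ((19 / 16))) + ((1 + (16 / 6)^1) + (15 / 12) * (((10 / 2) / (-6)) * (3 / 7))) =47183/3192 = 14.78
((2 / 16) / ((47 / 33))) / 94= 33/35344 = 0.00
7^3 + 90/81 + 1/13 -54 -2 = 33718/117 = 288.19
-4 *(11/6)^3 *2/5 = -1331/135 = -9.86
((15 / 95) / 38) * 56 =0.23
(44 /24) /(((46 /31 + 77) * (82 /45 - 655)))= -1705/47675446 = 0.00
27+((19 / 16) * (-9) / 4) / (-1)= 1899/64 = 29.67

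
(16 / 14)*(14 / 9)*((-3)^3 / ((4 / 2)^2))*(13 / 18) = -26/3 = -8.67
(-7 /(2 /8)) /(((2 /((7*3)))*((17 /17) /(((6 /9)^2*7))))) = -2744/3 = -914.67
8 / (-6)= -4/3 = -1.33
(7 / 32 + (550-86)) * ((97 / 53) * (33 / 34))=47550855/57664 = 824.62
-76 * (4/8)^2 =-19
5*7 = 35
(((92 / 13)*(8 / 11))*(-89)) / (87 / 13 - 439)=16376/15455 = 1.06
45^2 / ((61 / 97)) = 196425/61 = 3220.08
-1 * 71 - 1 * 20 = -91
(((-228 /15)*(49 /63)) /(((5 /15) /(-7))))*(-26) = -96824/15 = -6454.93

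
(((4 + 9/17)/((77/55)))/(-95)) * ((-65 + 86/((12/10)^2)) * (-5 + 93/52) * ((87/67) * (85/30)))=-266365/125424 = -2.12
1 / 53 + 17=902/53 = 17.02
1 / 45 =0.02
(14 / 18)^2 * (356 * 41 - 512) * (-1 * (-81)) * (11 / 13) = 7591276/13 = 583944.31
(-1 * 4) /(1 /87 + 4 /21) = -812/41 = -19.80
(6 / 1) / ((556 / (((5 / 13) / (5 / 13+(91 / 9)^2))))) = 1215/30040124 = 0.00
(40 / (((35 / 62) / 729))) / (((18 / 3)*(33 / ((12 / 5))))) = 626.12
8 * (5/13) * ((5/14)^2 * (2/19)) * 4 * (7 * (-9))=-18000/1729 = -10.41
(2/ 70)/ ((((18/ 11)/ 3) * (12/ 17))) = 187/2520 = 0.07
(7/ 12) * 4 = 2.33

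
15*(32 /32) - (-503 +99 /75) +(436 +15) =24192/25 = 967.68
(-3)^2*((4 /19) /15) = 12/95 = 0.13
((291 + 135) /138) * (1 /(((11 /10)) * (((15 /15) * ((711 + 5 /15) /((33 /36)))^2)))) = 355/76175264 = 0.00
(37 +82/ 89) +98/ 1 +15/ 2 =25529/178 = 143.42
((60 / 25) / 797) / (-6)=-2/3985 = 0.00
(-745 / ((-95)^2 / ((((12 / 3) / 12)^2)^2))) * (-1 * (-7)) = -1043/146205 = -0.01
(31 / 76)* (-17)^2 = 8959/76 = 117.88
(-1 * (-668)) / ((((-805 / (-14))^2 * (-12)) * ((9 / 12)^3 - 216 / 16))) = 42752/33207975 = 0.00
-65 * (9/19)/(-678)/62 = 195/266228 = 0.00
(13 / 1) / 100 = 13/100 = 0.13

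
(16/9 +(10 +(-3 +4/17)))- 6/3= 1073/153 = 7.01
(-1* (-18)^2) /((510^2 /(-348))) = 3132/7225 = 0.43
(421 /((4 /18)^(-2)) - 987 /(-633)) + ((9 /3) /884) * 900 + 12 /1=141277790/3777111 = 37.40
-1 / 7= -0.14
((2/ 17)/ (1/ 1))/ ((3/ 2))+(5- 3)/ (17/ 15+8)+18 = 18.30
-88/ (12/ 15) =-110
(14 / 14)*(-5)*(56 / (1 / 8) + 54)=-2510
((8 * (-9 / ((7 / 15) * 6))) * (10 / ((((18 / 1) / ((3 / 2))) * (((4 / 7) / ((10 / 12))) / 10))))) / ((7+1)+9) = -625/34 = -18.38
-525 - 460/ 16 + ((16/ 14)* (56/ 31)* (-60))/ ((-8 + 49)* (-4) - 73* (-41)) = -64756215/116932 = -553.79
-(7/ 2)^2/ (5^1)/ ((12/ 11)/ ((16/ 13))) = -2.76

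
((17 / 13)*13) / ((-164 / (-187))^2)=594473/26896 = 22.10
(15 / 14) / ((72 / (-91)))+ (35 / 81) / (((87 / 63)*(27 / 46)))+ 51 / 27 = 361193/338256 = 1.07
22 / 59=0.37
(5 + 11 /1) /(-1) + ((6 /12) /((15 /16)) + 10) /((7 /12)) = 72/35 = 2.06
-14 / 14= -1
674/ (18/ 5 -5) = -481.43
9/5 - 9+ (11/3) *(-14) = -878/15 = -58.53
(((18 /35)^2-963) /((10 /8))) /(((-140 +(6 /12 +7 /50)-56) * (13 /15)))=1179351/259259 = 4.55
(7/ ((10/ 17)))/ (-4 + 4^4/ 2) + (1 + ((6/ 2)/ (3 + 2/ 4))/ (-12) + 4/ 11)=132543/95480 = 1.39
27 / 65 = 0.42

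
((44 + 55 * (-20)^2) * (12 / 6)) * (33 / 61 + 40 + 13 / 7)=1869248.60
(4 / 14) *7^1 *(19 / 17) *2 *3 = 13.41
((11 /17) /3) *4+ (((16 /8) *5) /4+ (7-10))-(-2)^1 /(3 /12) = 853/102 = 8.36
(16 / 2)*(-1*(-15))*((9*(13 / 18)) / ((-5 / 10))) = -1560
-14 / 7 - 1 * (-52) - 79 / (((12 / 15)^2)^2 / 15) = -727825/256 = -2843.07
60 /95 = 12/19 = 0.63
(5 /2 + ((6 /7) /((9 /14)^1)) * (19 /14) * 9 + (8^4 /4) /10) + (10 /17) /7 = 144311/1190 = 121.27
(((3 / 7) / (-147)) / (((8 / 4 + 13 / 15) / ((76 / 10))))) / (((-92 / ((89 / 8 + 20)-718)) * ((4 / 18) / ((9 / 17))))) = -3624345/26362784 = -0.14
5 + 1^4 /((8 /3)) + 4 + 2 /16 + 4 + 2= 31/2 = 15.50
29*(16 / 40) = 58/5 = 11.60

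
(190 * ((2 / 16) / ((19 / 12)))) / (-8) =-1.88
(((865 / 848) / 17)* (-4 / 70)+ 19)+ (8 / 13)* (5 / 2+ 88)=48990527/655928 = 74.69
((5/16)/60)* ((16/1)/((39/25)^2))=625/18252 = 0.03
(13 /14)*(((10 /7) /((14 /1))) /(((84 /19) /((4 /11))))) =0.01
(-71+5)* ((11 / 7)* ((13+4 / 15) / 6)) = -24079/105 = -229.32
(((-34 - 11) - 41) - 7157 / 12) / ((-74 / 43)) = 352127/888 = 396.54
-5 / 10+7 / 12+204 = 2449/12 = 204.08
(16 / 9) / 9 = 16/81 = 0.20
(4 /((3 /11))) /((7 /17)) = 748/21 = 35.62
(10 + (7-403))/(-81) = 386/81 = 4.77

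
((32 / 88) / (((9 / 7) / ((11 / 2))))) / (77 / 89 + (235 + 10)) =89/14067 = 0.01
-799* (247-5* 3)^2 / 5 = -43005376/5 = -8601075.20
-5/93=-0.05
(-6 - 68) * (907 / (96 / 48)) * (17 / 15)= -570503/15 = -38033.53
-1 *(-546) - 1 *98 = 448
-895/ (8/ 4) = -895/2 = -447.50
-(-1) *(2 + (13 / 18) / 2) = 2.36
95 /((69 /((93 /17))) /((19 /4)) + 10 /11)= 615505/23094 = 26.65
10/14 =0.71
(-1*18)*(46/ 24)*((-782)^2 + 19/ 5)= -210977091/10 = -21097709.10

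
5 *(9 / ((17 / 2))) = 90/17 = 5.29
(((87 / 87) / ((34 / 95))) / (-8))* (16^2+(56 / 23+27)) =-623675/6256 = -99.69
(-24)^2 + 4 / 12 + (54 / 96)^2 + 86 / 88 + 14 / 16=4887185/8448 = 578.50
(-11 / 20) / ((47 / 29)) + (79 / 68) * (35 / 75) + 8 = 196621/23970 = 8.20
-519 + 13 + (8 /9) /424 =-241361/477 = -506.00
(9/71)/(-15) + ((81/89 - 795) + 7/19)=-476480038/600305 = -793.73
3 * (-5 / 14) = -15/14 = -1.07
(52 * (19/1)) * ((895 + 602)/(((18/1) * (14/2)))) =246506/21 = 11738.38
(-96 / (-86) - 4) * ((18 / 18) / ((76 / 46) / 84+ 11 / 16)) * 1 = -958272/234995 = -4.08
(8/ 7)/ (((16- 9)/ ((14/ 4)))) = 4/7 = 0.57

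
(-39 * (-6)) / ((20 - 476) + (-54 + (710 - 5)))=6/5 = 1.20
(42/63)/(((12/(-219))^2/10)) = 26645/12 = 2220.42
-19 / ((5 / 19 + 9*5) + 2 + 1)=-361/917 = -0.39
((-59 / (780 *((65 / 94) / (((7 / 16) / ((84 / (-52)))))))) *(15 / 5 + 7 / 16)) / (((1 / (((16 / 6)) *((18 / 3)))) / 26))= 30503/720 = 42.37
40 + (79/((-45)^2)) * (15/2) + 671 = 192049/270 = 711.29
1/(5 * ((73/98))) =98/365 = 0.27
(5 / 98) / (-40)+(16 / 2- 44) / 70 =-2021/3920 = -0.52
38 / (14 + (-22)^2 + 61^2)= 38/4219 = 0.01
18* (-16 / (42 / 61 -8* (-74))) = -0.49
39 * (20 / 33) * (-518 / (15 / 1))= -26936/33 = -816.24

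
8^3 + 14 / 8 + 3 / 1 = 516.75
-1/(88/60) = -15/22 = -0.68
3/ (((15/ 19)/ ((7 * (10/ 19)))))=14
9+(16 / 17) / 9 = 1393/153 = 9.10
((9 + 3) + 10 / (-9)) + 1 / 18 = 197/18 = 10.94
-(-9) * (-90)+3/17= -13767/17 = -809.82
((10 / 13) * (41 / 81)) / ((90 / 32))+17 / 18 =20525/18954 = 1.08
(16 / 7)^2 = 256/49 = 5.22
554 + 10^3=1554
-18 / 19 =-0.95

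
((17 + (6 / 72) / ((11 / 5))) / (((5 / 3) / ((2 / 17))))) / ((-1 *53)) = -2249/99110 = -0.02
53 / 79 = 0.67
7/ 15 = 0.47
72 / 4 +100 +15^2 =343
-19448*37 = -719576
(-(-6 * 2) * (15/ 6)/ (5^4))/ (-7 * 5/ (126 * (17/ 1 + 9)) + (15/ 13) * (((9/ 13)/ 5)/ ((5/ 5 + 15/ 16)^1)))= 1131624/1692125 = 0.67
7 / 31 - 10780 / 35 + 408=3107/31 = 100.23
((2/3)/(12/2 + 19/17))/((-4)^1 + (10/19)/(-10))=-0.02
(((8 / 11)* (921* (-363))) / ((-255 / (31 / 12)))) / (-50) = -104687/2125 = -49.26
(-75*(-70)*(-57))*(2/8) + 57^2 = -143127/2 = -71563.50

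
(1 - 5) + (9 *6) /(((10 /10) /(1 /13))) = 2/13 = 0.15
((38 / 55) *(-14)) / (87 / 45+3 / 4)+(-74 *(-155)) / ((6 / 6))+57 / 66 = 5802433/506 = 11467.26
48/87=16/29 = 0.55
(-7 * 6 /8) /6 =-7/8 = -0.88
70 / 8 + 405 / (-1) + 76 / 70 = -55323/140 = -395.16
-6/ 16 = -3/8 = -0.38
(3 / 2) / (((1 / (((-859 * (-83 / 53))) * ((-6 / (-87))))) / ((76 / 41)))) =16255716/63017 = 257.96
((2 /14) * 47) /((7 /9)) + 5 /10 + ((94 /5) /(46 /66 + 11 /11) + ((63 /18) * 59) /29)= 776773/28420 = 27.33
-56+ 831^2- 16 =690489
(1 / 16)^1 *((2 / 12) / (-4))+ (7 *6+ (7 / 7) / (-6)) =16063/384 = 41.83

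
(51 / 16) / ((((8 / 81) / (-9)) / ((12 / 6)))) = -580.92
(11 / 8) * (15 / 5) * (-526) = -8679/4 = -2169.75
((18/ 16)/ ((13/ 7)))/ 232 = 63/24128 = 0.00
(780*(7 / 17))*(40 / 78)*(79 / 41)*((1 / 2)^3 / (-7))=-3950/697 = -5.67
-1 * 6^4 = -1296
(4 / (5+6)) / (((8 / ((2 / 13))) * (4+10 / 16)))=8/5291 = 0.00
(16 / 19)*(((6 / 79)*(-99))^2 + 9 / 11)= 62997840/1304369 = 48.30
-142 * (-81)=11502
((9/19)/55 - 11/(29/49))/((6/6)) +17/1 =-47809/30305 = -1.58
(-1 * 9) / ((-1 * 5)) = 9/5 = 1.80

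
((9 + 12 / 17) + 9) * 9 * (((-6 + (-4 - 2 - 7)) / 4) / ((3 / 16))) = -72504/17 = -4264.94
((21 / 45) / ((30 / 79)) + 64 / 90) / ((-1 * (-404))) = 97/20200 = 0.00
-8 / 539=-0.01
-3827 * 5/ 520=-3827/104 = -36.80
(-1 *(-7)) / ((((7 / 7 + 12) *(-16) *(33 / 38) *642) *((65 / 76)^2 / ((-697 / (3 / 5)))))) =33465061/349092315 = 0.10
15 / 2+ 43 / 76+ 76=6389/76 = 84.07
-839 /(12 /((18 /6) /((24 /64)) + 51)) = -49501/12 = -4125.08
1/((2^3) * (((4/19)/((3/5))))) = 57/160 = 0.36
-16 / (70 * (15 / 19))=-0.29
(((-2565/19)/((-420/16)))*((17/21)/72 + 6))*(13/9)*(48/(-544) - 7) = -28475837/89964 = -316.52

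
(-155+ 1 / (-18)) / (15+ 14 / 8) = -9.26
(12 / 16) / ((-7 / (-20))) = 15/7 = 2.14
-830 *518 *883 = -379637020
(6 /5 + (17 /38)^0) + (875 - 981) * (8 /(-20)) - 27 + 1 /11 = 973/55 = 17.69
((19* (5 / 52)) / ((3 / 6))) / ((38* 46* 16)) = 5/38272 = 0.00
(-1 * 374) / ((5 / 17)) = -6358/5 = -1271.60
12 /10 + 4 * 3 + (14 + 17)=221/5 = 44.20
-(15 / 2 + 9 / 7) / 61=-123/854 = -0.14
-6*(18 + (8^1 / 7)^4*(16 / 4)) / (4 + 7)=-13.54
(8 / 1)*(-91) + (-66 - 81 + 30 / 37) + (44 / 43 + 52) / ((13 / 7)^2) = -230917475/268879 = -858.82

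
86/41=2.10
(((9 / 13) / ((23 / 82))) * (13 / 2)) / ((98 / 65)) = 23985/2254 = 10.64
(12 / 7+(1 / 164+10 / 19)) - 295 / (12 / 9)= -1194225/5453 = -219.00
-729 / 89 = -8.19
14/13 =1.08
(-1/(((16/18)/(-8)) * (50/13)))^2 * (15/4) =41067/2000 = 20.53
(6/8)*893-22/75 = 200837/300 = 669.46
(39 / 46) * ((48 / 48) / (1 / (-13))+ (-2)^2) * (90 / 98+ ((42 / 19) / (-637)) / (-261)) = -8703171/1241954 = -7.01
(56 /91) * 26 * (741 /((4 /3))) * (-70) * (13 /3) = -2697240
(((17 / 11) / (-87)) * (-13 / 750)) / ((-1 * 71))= -221/50960250 = 0.00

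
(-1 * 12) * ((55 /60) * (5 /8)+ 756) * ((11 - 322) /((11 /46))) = 519529543/44 = 11807489.61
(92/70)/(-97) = -0.01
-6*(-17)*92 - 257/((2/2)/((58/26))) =114539/13 = 8810.69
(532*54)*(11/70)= 22572/5 = 4514.40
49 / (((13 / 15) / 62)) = 45570/13 = 3505.38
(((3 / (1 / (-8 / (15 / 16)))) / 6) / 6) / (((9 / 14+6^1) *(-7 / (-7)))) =-448/4185 = -0.11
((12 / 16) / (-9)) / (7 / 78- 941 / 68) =221/36461 = 0.01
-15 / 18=-5/6 = -0.83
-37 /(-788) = 37/788 = 0.05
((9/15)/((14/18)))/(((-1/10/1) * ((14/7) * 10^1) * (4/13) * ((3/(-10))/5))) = 585/28 = 20.89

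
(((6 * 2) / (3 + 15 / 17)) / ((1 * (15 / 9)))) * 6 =612/55 = 11.13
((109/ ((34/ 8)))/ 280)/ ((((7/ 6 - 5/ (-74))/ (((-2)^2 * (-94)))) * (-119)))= 2274612/9700285 = 0.23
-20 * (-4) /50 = 8/5 = 1.60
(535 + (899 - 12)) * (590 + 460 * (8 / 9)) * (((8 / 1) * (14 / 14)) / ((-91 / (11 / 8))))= -171699.12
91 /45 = 2.02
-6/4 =-3/2 = -1.50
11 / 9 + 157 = 1424/9 = 158.22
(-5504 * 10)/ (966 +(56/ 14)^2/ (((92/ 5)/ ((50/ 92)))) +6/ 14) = -40762624/716087 = -56.92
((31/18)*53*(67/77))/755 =110081/1046430 = 0.11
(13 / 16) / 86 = 13/1376 = 0.01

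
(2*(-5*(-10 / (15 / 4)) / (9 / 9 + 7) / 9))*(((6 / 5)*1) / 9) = 4/81 = 0.05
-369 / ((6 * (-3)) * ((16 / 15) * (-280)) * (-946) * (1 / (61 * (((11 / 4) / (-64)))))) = -7503/39452672 = 0.00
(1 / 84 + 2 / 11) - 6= -5365/924 = -5.81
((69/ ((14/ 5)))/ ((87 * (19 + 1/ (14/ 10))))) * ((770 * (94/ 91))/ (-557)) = -12925/629967 = -0.02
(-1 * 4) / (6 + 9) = -4/15 = -0.27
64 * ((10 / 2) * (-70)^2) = 1568000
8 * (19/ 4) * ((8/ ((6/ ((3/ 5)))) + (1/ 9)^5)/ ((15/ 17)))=152585846/4428675 = 34.45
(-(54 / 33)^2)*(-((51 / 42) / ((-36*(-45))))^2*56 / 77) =289/264136950 = 0.00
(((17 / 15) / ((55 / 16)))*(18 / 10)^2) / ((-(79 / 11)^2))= -80784/3900625 = -0.02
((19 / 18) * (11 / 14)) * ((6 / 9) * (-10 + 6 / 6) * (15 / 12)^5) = -653125/43008 = -15.19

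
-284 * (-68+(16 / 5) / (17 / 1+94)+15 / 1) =8349316/555 = 15043.81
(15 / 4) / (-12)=-5/16 = -0.31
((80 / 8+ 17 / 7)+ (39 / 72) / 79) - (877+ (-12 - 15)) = -837.56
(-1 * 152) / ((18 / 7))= -532/9 = -59.11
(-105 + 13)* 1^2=-92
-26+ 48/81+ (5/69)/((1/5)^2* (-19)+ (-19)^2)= -47365181/1864242 = -25.41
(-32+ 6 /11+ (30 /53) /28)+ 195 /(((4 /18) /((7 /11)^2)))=14540954/44891 = 323.92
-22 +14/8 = -81/4 = -20.25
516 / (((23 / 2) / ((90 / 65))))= 18576/299 = 62.13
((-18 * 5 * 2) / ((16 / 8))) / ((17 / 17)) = -90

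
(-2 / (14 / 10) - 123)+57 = -472/7 = -67.43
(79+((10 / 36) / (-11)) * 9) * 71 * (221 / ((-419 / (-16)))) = 217540024/4609 = 47198.96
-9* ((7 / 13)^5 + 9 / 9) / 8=-873225/742586 = -1.18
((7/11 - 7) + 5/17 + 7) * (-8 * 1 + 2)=-1044/187 = -5.58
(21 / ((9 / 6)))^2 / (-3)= -196/3 = -65.33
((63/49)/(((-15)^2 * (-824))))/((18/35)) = -1/74160 = 0.00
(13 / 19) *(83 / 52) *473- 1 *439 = 77.57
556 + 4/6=1670/3 = 556.67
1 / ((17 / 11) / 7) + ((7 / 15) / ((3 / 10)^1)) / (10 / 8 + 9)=29365/6273 = 4.68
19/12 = 1.58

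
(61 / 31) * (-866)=-52826/31 = -1704.06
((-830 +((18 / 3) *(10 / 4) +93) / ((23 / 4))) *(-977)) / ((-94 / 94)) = -792559.39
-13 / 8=-1.62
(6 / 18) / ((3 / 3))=0.33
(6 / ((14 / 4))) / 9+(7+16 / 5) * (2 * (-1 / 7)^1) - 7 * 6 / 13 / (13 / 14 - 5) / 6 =-2.59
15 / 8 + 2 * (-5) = -65/8 = -8.12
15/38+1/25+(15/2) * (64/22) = 232543/10450 = 22.25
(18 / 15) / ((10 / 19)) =57/25 = 2.28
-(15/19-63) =1182/19 = 62.21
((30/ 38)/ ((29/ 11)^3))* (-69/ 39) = -459195/6024083 = -0.08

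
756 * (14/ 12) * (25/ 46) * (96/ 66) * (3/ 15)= 35280/253 = 139.45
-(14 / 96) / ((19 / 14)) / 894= -49/407664 = 0.00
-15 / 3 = -5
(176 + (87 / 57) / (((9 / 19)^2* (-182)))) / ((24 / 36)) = 2594041/9828 = 263.94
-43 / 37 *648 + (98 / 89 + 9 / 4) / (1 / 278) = 1175807/6586 = 178.53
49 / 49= 1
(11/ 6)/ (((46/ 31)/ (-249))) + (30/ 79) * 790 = -703/92 = -7.64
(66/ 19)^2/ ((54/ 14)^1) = 3.13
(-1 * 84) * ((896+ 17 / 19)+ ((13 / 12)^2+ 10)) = -17391325/228 = -76277.74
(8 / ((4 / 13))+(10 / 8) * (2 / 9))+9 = 635/18 = 35.28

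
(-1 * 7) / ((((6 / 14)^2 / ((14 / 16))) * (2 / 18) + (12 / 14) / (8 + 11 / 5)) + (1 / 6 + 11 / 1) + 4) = -244902/534377 = -0.46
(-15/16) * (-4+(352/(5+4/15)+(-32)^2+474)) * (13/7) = -12022335/4424 = -2717.53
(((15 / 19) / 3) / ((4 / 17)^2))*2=1445/152 = 9.51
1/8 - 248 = -1983/8 = -247.88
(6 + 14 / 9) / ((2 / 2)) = 68/9 = 7.56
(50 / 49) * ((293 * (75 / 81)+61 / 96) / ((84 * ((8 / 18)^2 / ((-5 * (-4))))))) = 29368625/87808 = 334.46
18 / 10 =9/5 = 1.80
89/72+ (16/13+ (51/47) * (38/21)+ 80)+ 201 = 87896581/307944 = 285.43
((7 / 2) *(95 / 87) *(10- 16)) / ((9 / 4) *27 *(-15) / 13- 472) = 4940/116783 = 0.04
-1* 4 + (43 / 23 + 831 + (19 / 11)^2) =831.85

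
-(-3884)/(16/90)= 43695/2 = 21847.50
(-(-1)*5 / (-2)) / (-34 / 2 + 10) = 5/14 = 0.36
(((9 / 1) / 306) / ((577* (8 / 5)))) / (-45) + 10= 10.00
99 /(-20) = -99/20 = -4.95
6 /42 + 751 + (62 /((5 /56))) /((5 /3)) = 204362/175 = 1167.78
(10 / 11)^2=100/121 = 0.83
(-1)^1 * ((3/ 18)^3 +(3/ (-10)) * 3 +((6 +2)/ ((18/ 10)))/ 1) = -3833/1080 = -3.55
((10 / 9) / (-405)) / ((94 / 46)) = -46/34263 = 0.00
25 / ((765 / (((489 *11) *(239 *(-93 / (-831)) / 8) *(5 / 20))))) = 66421685/452064 = 146.93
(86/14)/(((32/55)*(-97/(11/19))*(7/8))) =-0.07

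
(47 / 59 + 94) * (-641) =-3585113/59 = -60764.63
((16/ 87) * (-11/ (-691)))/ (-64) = -11/240468 = 0.00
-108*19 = -2052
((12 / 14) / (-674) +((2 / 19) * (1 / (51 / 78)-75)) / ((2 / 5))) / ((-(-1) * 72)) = -3683231/13715226 = -0.27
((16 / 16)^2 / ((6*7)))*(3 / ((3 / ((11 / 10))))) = 11/420 = 0.03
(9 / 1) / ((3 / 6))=18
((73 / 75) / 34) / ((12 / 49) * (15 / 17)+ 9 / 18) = 3577/89475 = 0.04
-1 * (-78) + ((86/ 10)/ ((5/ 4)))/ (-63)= 122678/1575 = 77.89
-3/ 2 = -1.50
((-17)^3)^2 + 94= 24137663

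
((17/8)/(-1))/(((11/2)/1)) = -0.39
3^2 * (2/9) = 2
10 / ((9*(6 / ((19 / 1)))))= 95/27 = 3.52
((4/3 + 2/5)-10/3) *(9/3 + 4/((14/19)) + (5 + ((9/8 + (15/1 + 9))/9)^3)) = -3404797/60480 = -56.30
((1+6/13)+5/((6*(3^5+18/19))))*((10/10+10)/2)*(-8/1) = -2330350/36153 = -64.46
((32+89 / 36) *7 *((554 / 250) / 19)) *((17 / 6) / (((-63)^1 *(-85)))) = 343757/23085000 = 0.01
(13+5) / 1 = 18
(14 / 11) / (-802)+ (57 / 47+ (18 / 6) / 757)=190703137/156938969 = 1.22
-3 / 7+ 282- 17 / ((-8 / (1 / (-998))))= 15736345/55888 = 281.57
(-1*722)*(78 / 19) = -2964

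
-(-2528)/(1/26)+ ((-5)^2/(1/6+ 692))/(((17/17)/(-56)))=272959984/4153 = 65725.98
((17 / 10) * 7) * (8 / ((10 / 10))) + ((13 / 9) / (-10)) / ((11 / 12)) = 15682/165 = 95.04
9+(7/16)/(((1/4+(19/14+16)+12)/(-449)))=2.37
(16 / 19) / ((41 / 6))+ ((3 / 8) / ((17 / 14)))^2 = 787443/3602096 = 0.22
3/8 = 0.38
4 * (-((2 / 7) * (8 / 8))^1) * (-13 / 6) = 52/21 = 2.48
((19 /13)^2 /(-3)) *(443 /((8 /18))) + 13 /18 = -4313527/6084 = -709.00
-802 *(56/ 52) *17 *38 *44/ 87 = -319144672/1131 = -282179.20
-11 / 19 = -0.58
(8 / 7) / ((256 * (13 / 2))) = 1/1456 = 0.00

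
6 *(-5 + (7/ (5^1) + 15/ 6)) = -33/5 = -6.60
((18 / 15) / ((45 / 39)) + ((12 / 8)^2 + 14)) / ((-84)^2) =247/100800 = 0.00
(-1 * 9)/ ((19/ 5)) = -45/19 = -2.37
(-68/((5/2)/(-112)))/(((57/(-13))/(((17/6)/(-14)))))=120224/855 = 140.61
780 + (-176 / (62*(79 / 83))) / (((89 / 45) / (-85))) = 197947380/217961 = 908.18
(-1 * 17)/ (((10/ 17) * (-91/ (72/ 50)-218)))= 5202/50615 = 0.10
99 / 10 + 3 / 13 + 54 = 8337/130 = 64.13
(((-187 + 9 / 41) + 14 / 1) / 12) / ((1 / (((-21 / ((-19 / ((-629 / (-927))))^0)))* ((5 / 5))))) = 12397/41 = 302.37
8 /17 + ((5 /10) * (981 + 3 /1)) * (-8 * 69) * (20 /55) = -98757.35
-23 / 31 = -0.74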